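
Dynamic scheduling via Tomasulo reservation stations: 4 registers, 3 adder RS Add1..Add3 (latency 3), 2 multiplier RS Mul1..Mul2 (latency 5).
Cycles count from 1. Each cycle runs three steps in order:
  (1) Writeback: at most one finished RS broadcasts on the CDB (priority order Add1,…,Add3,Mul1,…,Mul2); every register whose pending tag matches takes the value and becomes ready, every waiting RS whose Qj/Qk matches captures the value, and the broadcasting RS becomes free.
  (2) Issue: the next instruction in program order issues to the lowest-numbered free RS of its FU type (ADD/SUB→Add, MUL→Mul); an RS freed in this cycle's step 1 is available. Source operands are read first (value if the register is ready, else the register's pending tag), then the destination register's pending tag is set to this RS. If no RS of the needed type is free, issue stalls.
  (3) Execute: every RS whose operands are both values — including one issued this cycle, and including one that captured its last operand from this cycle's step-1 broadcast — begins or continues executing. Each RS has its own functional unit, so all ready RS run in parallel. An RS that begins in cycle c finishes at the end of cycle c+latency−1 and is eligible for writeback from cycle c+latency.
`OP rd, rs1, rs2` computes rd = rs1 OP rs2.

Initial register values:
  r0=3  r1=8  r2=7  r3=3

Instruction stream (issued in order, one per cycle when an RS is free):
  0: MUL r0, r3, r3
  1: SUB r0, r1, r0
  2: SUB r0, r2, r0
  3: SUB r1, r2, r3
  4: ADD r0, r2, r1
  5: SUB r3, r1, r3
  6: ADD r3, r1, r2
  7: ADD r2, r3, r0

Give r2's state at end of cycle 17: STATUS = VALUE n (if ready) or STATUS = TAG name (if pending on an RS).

STATUS = VALUE 22

c1: issue MUL r0<-Mul1 | r0:Mul1,r1:8,r2:7,r3:3
c2: issue SUB r0<-Add1 | r0:Add1,r1:8,r2:7,r3:3
c3: issue SUB r0<-Add2 | r0:Add2,r1:8,r2:7,r3:3
c4: issue SUB r1<-Add3 | r0:Add2,r1:Add3,r2:7,r3:3
c5: stall | r0:Add2,r1:Add3,r2:7,r3:3
c6: CDB Mul1=9; stall | r0:Add2,r1:Add3,r2:7,r3:3
c7: CDB Add3=4; issue ADD r0<-Add3 | r0:Add3,r1:4,r2:7,r3:3
c8: stall | r0:Add3,r1:4,r2:7,r3:3
c9: CDB Add1=-1; issue SUB r3<-Add1 | r0:Add3,r1:4,r2:7,r3:Add1
c10: CDB Add3=11; issue ADD r3<-Add3 | r0:11,r1:4,r2:7,r3:Add3
c11: stall | r0:11,r1:4,r2:7,r3:Add3
c12: CDB Add1=1; issue ADD r2<-Add1 | r0:11,r1:4,r2:Add1,r3:Add3
c13: CDB Add2=8 | r0:11,r1:4,r2:Add1,r3:Add3
c14: CDB Add3=11 | r0:11,r1:4,r2:Add1,r3:11
c15: - | r0:11,r1:4,r2:Add1,r3:11
c16: - | r0:11,r1:4,r2:Add1,r3:11
c17: CDB Add1=22 | r0:11,r1:4,r2:22,r3:11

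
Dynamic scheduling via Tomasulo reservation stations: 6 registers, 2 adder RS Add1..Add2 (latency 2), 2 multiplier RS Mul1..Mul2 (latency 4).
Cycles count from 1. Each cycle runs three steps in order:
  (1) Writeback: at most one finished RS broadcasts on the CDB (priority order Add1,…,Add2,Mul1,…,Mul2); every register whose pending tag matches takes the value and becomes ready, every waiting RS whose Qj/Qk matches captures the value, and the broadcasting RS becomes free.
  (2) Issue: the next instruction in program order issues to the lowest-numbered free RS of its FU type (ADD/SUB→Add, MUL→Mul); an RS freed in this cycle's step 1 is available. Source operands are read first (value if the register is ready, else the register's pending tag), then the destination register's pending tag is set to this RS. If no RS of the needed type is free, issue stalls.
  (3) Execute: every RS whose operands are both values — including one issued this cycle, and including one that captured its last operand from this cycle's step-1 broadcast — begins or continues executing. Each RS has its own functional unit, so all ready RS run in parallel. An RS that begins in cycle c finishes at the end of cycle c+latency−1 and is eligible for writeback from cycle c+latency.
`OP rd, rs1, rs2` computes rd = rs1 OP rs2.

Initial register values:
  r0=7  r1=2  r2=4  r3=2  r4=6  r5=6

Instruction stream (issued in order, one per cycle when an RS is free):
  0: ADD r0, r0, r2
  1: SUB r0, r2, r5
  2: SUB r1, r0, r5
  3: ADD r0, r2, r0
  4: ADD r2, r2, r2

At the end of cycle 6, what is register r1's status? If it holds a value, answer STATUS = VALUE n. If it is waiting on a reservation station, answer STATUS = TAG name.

STATUS = VALUE -8

cycle 1: issue ADD r0<-Add1 // r0:Add1,r1:2,r2:4,r3:2,r4:6,r5:6
cycle 2: issue SUB r0<-Add2 // r0:Add2,r1:2,r2:4,r3:2,r4:6,r5:6
cycle 3: CDB Add1=11; issue SUB r1<-Add1 // r0:Add2,r1:Add1,r2:4,r3:2,r4:6,r5:6
cycle 4: CDB Add2=-2; issue ADD r0<-Add2 // r0:Add2,r1:Add1,r2:4,r3:2,r4:6,r5:6
cycle 5: stall // r0:Add2,r1:Add1,r2:4,r3:2,r4:6,r5:6
cycle 6: CDB Add1=-8; issue ADD r2<-Add1 // r0:Add2,r1:-8,r2:Add1,r3:2,r4:6,r5:6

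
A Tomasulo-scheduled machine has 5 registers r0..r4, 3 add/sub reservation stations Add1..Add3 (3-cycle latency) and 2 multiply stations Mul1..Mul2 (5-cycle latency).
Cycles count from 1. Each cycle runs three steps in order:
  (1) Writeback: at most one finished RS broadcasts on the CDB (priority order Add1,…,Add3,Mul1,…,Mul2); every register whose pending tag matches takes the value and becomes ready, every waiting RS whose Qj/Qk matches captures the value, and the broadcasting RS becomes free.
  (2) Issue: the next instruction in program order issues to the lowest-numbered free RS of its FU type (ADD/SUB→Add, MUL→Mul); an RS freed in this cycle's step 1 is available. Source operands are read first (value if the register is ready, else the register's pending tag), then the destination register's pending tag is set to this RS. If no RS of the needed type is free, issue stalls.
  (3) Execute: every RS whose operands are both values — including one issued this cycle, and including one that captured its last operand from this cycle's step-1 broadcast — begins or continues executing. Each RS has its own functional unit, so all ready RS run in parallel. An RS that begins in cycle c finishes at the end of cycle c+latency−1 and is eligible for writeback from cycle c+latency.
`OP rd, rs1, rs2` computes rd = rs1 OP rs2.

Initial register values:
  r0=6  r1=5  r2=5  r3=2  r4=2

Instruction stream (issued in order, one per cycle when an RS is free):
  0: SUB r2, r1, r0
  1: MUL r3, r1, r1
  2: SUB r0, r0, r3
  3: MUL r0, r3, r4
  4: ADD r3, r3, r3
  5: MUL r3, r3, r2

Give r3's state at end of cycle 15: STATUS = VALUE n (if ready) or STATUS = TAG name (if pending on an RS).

STATUS = VALUE -50

  c1: issue SUB r2<-Add1  regs: r0:6,r1:5,r2:Add1,r3:2,r4:2
  c2: issue MUL r3<-Mul1  regs: r0:6,r1:5,r2:Add1,r3:Mul1,r4:2
  c3: issue SUB r0<-Add2  regs: r0:Add2,r1:5,r2:Add1,r3:Mul1,r4:2
  c4: CDB Add1=-1; issue MUL r0<-Mul2  regs: r0:Mul2,r1:5,r2:-1,r3:Mul1,r4:2
  c5: issue ADD r3<-Add1  regs: r0:Mul2,r1:5,r2:-1,r3:Add1,r4:2
  c6: stall  regs: r0:Mul2,r1:5,r2:-1,r3:Add1,r4:2
  c7: CDB Mul1=25; issue MUL r3<-Mul1  regs: r0:Mul2,r1:5,r2:-1,r3:Mul1,r4:2
  c8: -  regs: r0:Mul2,r1:5,r2:-1,r3:Mul1,r4:2
  c9: -  regs: r0:Mul2,r1:5,r2:-1,r3:Mul1,r4:2
  c10: CDB Add1=50  regs: r0:Mul2,r1:5,r2:-1,r3:Mul1,r4:2
  c11: CDB Add2=-19  regs: r0:Mul2,r1:5,r2:-1,r3:Mul1,r4:2
  c12: CDB Mul2=50  regs: r0:50,r1:5,r2:-1,r3:Mul1,r4:2
  c13: -  regs: r0:50,r1:5,r2:-1,r3:Mul1,r4:2
  c14: -  regs: r0:50,r1:5,r2:-1,r3:Mul1,r4:2
  c15: CDB Mul1=-50  regs: r0:50,r1:5,r2:-1,r3:-50,r4:2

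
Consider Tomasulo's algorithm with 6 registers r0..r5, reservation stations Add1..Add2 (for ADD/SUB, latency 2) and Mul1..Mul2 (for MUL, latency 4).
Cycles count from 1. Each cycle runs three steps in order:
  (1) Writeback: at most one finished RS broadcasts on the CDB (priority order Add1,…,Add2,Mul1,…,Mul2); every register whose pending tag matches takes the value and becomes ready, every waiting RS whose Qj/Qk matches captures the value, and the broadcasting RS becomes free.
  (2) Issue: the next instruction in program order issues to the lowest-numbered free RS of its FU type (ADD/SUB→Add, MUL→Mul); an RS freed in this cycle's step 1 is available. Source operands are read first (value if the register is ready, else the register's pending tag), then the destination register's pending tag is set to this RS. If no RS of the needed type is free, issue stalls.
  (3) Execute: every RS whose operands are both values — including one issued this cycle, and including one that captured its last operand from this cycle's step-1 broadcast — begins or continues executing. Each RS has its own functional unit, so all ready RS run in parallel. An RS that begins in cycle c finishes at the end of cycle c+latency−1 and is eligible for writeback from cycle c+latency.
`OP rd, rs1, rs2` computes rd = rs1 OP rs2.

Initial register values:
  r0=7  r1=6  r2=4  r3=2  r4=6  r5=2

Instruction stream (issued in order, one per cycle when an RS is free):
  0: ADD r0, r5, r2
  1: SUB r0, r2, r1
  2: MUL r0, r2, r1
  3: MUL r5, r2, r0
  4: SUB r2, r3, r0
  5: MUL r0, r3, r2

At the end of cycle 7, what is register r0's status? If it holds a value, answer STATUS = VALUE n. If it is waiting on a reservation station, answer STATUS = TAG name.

cycle 1: issue ADD r0<-Add1 // r0:Add1,r1:6,r2:4,r3:2,r4:6,r5:2
cycle 2: issue SUB r0<-Add2 // r0:Add2,r1:6,r2:4,r3:2,r4:6,r5:2
cycle 3: CDB Add1=6; issue MUL r0<-Mul1 // r0:Mul1,r1:6,r2:4,r3:2,r4:6,r5:2
cycle 4: CDB Add2=-2; issue MUL r5<-Mul2 // r0:Mul1,r1:6,r2:4,r3:2,r4:6,r5:Mul2
cycle 5: issue SUB r2<-Add1 // r0:Mul1,r1:6,r2:Add1,r3:2,r4:6,r5:Mul2
cycle 6: stall // r0:Mul1,r1:6,r2:Add1,r3:2,r4:6,r5:Mul2
cycle 7: CDB Mul1=24; issue MUL r0<-Mul1 // r0:Mul1,r1:6,r2:Add1,r3:2,r4:6,r5:Mul2

STATUS = TAG Mul1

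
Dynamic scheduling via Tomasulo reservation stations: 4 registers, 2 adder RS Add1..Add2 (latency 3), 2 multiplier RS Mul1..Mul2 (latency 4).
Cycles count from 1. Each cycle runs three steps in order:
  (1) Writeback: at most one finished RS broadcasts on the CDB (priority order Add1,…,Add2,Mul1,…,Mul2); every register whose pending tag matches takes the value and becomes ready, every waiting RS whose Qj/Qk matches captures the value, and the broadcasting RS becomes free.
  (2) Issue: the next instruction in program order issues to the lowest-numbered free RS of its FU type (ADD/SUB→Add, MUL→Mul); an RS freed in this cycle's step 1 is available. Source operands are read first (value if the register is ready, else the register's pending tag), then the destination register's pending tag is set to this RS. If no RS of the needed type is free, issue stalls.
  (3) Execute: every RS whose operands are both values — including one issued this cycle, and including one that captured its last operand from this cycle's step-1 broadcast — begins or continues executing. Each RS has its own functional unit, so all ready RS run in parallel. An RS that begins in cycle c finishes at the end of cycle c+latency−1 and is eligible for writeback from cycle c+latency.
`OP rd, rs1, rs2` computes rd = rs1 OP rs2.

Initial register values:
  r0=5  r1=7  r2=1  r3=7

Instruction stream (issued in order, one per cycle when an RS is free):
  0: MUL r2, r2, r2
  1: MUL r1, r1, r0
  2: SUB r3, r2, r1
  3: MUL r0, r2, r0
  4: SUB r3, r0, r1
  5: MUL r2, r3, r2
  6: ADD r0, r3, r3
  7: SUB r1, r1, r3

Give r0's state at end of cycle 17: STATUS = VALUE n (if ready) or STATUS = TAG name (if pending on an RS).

STATUS = VALUE -60

c1: issue MUL r2<-Mul1 | r0:5,r1:7,r2:Mul1,r3:7
c2: issue MUL r1<-Mul2 | r0:5,r1:Mul2,r2:Mul1,r3:7
c3: issue SUB r3<-Add1 | r0:5,r1:Mul2,r2:Mul1,r3:Add1
c4: stall | r0:5,r1:Mul2,r2:Mul1,r3:Add1
c5: CDB Mul1=1; issue MUL r0<-Mul1 | r0:Mul1,r1:Mul2,r2:1,r3:Add1
c6: CDB Mul2=35; issue SUB r3<-Add2 | r0:Mul1,r1:35,r2:1,r3:Add2
c7: issue MUL r2<-Mul2 | r0:Mul1,r1:35,r2:Mul2,r3:Add2
c8: stall | r0:Mul1,r1:35,r2:Mul2,r3:Add2
c9: CDB Add1=-34; issue ADD r0<-Add1 | r0:Add1,r1:35,r2:Mul2,r3:Add2
c10: CDB Mul1=5; stall | r0:Add1,r1:35,r2:Mul2,r3:Add2
c11: stall | r0:Add1,r1:35,r2:Mul2,r3:Add2
c12: stall | r0:Add1,r1:35,r2:Mul2,r3:Add2
c13: CDB Add2=-30; issue SUB r1<-Add2 | r0:Add1,r1:Add2,r2:Mul2,r3:-30
c14: - | r0:Add1,r1:Add2,r2:Mul2,r3:-30
c15: - | r0:Add1,r1:Add2,r2:Mul2,r3:-30
c16: CDB Add1=-60 | r0:-60,r1:Add2,r2:Mul2,r3:-30
c17: CDB Add2=65 | r0:-60,r1:65,r2:Mul2,r3:-30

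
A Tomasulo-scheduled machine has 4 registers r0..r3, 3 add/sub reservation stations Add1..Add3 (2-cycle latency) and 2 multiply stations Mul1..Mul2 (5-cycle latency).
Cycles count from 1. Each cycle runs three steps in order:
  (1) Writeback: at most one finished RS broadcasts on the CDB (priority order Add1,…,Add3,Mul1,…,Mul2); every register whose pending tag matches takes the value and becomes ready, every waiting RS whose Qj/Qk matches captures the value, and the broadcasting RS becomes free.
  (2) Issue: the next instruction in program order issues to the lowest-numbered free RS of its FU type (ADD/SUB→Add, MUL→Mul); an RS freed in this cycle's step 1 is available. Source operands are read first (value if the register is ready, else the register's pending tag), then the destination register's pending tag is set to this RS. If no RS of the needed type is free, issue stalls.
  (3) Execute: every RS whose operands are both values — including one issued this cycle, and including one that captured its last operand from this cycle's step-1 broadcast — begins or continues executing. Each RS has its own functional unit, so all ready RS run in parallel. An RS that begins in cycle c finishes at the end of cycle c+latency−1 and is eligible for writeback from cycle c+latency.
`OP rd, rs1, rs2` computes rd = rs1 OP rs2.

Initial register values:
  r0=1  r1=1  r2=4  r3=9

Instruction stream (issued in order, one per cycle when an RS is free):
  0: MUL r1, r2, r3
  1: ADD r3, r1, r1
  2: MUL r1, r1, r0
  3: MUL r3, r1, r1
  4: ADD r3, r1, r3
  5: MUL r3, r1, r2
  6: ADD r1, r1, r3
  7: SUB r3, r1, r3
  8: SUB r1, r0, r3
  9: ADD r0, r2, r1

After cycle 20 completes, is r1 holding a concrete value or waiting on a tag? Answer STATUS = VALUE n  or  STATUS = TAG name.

STATUS = TAG Add2

cycle 1: issue MUL r1<-Mul1 // r0:1,r1:Mul1,r2:4,r3:9
cycle 2: issue ADD r3<-Add1 // r0:1,r1:Mul1,r2:4,r3:Add1
cycle 3: issue MUL r1<-Mul2 // r0:1,r1:Mul2,r2:4,r3:Add1
cycle 4: stall // r0:1,r1:Mul2,r2:4,r3:Add1
cycle 5: stall // r0:1,r1:Mul2,r2:4,r3:Add1
cycle 6: CDB Mul1=36; issue MUL r3<-Mul1 // r0:1,r1:Mul2,r2:4,r3:Mul1
cycle 7: issue ADD r3<-Add2 // r0:1,r1:Mul2,r2:4,r3:Add2
cycle 8: CDB Add1=72; stall // r0:1,r1:Mul2,r2:4,r3:Add2
cycle 9: stall // r0:1,r1:Mul2,r2:4,r3:Add2
cycle 10: stall // r0:1,r1:Mul2,r2:4,r3:Add2
cycle 11: CDB Mul2=36; issue MUL r3<-Mul2 // r0:1,r1:36,r2:4,r3:Mul2
cycle 12: issue ADD r1<-Add1 // r0:1,r1:Add1,r2:4,r3:Mul2
cycle 13: issue SUB r3<-Add3 // r0:1,r1:Add1,r2:4,r3:Add3
cycle 14: stall // r0:1,r1:Add1,r2:4,r3:Add3
cycle 15: stall // r0:1,r1:Add1,r2:4,r3:Add3
cycle 16: CDB Mul1=1296; stall // r0:1,r1:Add1,r2:4,r3:Add3
cycle 17: CDB Mul2=144; stall // r0:1,r1:Add1,r2:4,r3:Add3
cycle 18: CDB Add2=1332; issue SUB r1<-Add2 // r0:1,r1:Add2,r2:4,r3:Add3
cycle 19: CDB Add1=180; issue ADD r0<-Add1 // r0:Add1,r1:Add2,r2:4,r3:Add3
cycle 20: - // r0:Add1,r1:Add2,r2:4,r3:Add3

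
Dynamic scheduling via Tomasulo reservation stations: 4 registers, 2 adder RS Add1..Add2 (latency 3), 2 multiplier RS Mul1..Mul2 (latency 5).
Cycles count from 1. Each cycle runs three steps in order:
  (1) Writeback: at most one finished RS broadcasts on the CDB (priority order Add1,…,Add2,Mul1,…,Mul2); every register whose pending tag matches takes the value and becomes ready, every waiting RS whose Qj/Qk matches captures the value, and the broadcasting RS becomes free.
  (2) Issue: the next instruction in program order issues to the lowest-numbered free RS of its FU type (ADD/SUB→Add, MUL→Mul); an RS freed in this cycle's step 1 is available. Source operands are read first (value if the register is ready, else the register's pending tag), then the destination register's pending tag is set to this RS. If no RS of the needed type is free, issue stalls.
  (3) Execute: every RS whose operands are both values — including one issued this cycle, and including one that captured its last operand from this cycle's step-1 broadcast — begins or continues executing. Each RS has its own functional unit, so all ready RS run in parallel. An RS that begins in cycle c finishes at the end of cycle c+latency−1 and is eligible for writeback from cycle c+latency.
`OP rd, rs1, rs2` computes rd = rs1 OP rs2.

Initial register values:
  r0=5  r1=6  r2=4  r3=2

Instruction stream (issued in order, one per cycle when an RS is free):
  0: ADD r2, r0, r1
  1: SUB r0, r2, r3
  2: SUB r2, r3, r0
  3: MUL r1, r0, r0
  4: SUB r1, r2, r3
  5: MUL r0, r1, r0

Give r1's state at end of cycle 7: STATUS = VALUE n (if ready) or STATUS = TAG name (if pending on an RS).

STATUS = TAG Add2

  c1: issue ADD r2<-Add1  regs: r0:5,r1:6,r2:Add1,r3:2
  c2: issue SUB r0<-Add2  regs: r0:Add2,r1:6,r2:Add1,r3:2
  c3: stall  regs: r0:Add2,r1:6,r2:Add1,r3:2
  c4: CDB Add1=11; issue SUB r2<-Add1  regs: r0:Add2,r1:6,r2:Add1,r3:2
  c5: issue MUL r1<-Mul1  regs: r0:Add2,r1:Mul1,r2:Add1,r3:2
  c6: stall  regs: r0:Add2,r1:Mul1,r2:Add1,r3:2
  c7: CDB Add2=9; issue SUB r1<-Add2  regs: r0:9,r1:Add2,r2:Add1,r3:2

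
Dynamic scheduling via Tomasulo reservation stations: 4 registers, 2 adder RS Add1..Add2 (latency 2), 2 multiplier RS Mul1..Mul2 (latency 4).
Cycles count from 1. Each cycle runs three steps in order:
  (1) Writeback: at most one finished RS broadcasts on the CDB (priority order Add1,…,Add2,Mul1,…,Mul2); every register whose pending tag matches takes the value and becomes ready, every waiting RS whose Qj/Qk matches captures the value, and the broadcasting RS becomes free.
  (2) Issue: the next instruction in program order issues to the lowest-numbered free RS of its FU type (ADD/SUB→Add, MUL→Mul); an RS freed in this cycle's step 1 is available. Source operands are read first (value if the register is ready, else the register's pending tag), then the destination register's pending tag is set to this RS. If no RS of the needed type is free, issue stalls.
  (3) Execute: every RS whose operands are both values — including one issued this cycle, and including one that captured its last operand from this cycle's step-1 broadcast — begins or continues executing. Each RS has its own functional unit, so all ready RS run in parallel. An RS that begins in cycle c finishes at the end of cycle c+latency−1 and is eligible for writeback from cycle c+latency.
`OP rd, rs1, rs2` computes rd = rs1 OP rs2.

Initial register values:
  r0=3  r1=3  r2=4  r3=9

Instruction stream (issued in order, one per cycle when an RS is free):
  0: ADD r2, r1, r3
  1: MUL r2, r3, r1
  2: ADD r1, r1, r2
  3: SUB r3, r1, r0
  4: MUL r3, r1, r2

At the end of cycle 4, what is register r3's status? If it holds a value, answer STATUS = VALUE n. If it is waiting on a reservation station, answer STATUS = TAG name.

STATUS = TAG Add2

c1: issue ADD r2<-Add1 | r0:3,r1:3,r2:Add1,r3:9
c2: issue MUL r2<-Mul1 | r0:3,r1:3,r2:Mul1,r3:9
c3: CDB Add1=12; issue ADD r1<-Add1 | r0:3,r1:Add1,r2:Mul1,r3:9
c4: issue SUB r3<-Add2 | r0:3,r1:Add1,r2:Mul1,r3:Add2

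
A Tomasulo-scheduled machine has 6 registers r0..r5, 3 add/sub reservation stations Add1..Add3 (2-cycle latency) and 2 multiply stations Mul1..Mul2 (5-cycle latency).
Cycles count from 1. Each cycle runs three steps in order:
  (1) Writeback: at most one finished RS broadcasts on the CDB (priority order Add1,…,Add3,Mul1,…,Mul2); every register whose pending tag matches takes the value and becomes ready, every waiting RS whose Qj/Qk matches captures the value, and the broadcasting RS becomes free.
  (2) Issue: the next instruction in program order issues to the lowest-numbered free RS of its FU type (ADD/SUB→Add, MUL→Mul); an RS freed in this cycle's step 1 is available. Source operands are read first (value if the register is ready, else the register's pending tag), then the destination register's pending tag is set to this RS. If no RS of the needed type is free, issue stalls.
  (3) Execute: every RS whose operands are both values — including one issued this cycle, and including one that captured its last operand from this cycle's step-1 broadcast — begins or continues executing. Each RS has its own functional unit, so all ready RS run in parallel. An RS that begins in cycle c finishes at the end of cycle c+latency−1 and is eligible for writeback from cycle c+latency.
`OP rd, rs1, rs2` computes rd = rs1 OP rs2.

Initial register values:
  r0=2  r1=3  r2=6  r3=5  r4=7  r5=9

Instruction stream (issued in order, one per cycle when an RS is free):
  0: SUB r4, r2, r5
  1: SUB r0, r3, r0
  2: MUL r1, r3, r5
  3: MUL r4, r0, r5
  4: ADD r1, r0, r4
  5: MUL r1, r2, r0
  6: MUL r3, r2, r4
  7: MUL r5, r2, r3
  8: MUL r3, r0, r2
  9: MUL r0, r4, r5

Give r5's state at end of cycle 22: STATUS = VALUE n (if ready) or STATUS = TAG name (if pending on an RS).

c1: issue SUB r4<-Add1 | r0:2,r1:3,r2:6,r3:5,r4:Add1,r5:9
c2: issue SUB r0<-Add2 | r0:Add2,r1:3,r2:6,r3:5,r4:Add1,r5:9
c3: CDB Add1=-3; issue MUL r1<-Mul1 | r0:Add2,r1:Mul1,r2:6,r3:5,r4:-3,r5:9
c4: CDB Add2=3; issue MUL r4<-Mul2 | r0:3,r1:Mul1,r2:6,r3:5,r4:Mul2,r5:9
c5: issue ADD r1<-Add1 | r0:3,r1:Add1,r2:6,r3:5,r4:Mul2,r5:9
c6: stall | r0:3,r1:Add1,r2:6,r3:5,r4:Mul2,r5:9
c7: stall | r0:3,r1:Add1,r2:6,r3:5,r4:Mul2,r5:9
c8: CDB Mul1=45; issue MUL r1<-Mul1 | r0:3,r1:Mul1,r2:6,r3:5,r4:Mul2,r5:9
c9: CDB Mul2=27; issue MUL r3<-Mul2 | r0:3,r1:Mul1,r2:6,r3:Mul2,r4:27,r5:9
c10: stall | r0:3,r1:Mul1,r2:6,r3:Mul2,r4:27,r5:9
c11: CDB Add1=30; stall | r0:3,r1:Mul1,r2:6,r3:Mul2,r4:27,r5:9
c12: stall | r0:3,r1:Mul1,r2:6,r3:Mul2,r4:27,r5:9
c13: CDB Mul1=18; issue MUL r5<-Mul1 | r0:3,r1:18,r2:6,r3:Mul2,r4:27,r5:Mul1
c14: CDB Mul2=162; issue MUL r3<-Mul2 | r0:3,r1:18,r2:6,r3:Mul2,r4:27,r5:Mul1
c15: stall | r0:3,r1:18,r2:6,r3:Mul2,r4:27,r5:Mul1
c16: stall | r0:3,r1:18,r2:6,r3:Mul2,r4:27,r5:Mul1
c17: stall | r0:3,r1:18,r2:6,r3:Mul2,r4:27,r5:Mul1
c18: stall | r0:3,r1:18,r2:6,r3:Mul2,r4:27,r5:Mul1
c19: CDB Mul1=972; issue MUL r0<-Mul1 | r0:Mul1,r1:18,r2:6,r3:Mul2,r4:27,r5:972
c20: CDB Mul2=18 | r0:Mul1,r1:18,r2:6,r3:18,r4:27,r5:972
c21: - | r0:Mul1,r1:18,r2:6,r3:18,r4:27,r5:972
c22: - | r0:Mul1,r1:18,r2:6,r3:18,r4:27,r5:972

STATUS = VALUE 972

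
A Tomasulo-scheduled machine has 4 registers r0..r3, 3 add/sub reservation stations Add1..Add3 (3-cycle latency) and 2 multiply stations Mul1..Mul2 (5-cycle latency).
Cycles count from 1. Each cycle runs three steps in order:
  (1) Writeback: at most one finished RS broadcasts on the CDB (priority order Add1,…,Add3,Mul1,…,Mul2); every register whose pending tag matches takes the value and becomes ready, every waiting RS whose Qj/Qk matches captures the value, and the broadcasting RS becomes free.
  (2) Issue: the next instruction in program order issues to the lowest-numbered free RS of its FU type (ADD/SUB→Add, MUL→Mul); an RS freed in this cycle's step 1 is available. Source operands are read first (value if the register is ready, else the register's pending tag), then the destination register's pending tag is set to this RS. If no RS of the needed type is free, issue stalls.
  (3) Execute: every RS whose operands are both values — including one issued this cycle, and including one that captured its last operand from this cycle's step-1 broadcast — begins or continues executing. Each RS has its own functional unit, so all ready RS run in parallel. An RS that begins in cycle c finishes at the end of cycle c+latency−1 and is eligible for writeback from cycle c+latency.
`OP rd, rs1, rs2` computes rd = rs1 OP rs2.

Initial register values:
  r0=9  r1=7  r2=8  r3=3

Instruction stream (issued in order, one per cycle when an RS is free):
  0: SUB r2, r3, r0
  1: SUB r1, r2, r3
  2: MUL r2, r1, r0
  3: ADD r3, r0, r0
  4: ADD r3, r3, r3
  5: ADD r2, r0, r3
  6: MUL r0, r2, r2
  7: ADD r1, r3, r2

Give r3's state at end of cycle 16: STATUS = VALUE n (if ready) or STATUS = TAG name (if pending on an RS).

  c1: issue SUB r2<-Add1  regs: r0:9,r1:7,r2:Add1,r3:3
  c2: issue SUB r1<-Add2  regs: r0:9,r1:Add2,r2:Add1,r3:3
  c3: issue MUL r2<-Mul1  regs: r0:9,r1:Add2,r2:Mul1,r3:3
  c4: CDB Add1=-6; issue ADD r3<-Add1  regs: r0:9,r1:Add2,r2:Mul1,r3:Add1
  c5: issue ADD r3<-Add3  regs: r0:9,r1:Add2,r2:Mul1,r3:Add3
  c6: stall  regs: r0:9,r1:Add2,r2:Mul1,r3:Add3
  c7: CDB Add1=18; issue ADD r2<-Add1  regs: r0:9,r1:Add2,r2:Add1,r3:Add3
  c8: CDB Add2=-9; issue MUL r0<-Mul2  regs: r0:Mul2,r1:-9,r2:Add1,r3:Add3
  c9: issue ADD r1<-Add2  regs: r0:Mul2,r1:Add2,r2:Add1,r3:Add3
  c10: CDB Add3=36  regs: r0:Mul2,r1:Add2,r2:Add1,r3:36
  c11: -  regs: r0:Mul2,r1:Add2,r2:Add1,r3:36
  c12: -  regs: r0:Mul2,r1:Add2,r2:Add1,r3:36
  c13: CDB Add1=45  regs: r0:Mul2,r1:Add2,r2:45,r3:36
  c14: CDB Mul1=-81  regs: r0:Mul2,r1:Add2,r2:45,r3:36
  c15: -  regs: r0:Mul2,r1:Add2,r2:45,r3:36
  c16: CDB Add2=81  regs: r0:Mul2,r1:81,r2:45,r3:36

STATUS = VALUE 36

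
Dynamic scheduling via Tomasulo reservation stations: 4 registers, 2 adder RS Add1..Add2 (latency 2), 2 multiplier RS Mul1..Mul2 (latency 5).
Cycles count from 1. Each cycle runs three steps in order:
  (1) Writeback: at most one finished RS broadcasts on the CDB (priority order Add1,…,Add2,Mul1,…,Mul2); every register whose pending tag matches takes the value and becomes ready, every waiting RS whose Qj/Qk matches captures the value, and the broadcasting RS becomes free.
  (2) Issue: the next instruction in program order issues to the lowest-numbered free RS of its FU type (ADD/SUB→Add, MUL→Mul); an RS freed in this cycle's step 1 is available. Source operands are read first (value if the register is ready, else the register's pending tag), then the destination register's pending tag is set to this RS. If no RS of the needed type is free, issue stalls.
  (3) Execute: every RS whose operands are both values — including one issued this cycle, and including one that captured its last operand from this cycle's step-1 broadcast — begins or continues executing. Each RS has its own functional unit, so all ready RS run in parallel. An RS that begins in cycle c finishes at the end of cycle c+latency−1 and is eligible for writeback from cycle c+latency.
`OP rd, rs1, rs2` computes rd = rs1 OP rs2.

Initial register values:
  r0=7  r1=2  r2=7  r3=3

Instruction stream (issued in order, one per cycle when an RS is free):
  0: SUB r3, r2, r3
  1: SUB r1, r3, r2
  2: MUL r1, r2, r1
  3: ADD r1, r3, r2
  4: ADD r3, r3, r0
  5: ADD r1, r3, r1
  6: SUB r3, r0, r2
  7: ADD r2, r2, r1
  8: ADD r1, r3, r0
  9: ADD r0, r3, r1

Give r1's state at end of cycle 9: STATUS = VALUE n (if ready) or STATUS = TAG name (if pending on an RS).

  c1: issue SUB r3<-Add1  regs: r0:7,r1:2,r2:7,r3:Add1
  c2: issue SUB r1<-Add2  regs: r0:7,r1:Add2,r2:7,r3:Add1
  c3: CDB Add1=4; issue MUL r1<-Mul1  regs: r0:7,r1:Mul1,r2:7,r3:4
  c4: issue ADD r1<-Add1  regs: r0:7,r1:Add1,r2:7,r3:4
  c5: CDB Add2=-3; issue ADD r3<-Add2  regs: r0:7,r1:Add1,r2:7,r3:Add2
  c6: CDB Add1=11; issue ADD r1<-Add1  regs: r0:7,r1:Add1,r2:7,r3:Add2
  c7: CDB Add2=11; issue SUB r3<-Add2  regs: r0:7,r1:Add1,r2:7,r3:Add2
  c8: stall  regs: r0:7,r1:Add1,r2:7,r3:Add2
  c9: CDB Add1=22; issue ADD r2<-Add1  regs: r0:7,r1:22,r2:Add1,r3:Add2

STATUS = VALUE 22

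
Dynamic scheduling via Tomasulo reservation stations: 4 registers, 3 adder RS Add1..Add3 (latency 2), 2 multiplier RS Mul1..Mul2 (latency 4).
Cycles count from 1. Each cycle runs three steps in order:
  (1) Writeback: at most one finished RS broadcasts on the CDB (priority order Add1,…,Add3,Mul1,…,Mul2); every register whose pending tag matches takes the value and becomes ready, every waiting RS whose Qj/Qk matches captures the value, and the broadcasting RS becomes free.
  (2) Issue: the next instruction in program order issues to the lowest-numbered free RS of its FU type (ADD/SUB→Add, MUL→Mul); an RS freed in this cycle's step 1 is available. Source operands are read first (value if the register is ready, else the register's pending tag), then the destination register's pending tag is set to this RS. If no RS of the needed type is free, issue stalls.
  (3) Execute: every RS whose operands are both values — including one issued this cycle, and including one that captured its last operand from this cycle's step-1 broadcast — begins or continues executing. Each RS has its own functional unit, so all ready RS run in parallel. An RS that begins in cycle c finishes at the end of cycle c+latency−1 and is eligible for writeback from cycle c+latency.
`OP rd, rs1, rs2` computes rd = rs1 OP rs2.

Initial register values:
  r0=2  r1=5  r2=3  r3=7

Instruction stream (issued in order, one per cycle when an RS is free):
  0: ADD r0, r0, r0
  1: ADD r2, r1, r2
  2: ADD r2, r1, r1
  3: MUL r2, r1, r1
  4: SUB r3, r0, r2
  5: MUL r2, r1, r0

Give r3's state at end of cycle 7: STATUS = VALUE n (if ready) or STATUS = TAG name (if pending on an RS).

STATUS = TAG Add1

  c1: issue ADD r0<-Add1  regs: r0:Add1,r1:5,r2:3,r3:7
  c2: issue ADD r2<-Add2  regs: r0:Add1,r1:5,r2:Add2,r3:7
  c3: CDB Add1=4; issue ADD r2<-Add1  regs: r0:4,r1:5,r2:Add1,r3:7
  c4: CDB Add2=8; issue MUL r2<-Mul1  regs: r0:4,r1:5,r2:Mul1,r3:7
  c5: CDB Add1=10; issue SUB r3<-Add1  regs: r0:4,r1:5,r2:Mul1,r3:Add1
  c6: issue MUL r2<-Mul2  regs: r0:4,r1:5,r2:Mul2,r3:Add1
  c7: -  regs: r0:4,r1:5,r2:Mul2,r3:Add1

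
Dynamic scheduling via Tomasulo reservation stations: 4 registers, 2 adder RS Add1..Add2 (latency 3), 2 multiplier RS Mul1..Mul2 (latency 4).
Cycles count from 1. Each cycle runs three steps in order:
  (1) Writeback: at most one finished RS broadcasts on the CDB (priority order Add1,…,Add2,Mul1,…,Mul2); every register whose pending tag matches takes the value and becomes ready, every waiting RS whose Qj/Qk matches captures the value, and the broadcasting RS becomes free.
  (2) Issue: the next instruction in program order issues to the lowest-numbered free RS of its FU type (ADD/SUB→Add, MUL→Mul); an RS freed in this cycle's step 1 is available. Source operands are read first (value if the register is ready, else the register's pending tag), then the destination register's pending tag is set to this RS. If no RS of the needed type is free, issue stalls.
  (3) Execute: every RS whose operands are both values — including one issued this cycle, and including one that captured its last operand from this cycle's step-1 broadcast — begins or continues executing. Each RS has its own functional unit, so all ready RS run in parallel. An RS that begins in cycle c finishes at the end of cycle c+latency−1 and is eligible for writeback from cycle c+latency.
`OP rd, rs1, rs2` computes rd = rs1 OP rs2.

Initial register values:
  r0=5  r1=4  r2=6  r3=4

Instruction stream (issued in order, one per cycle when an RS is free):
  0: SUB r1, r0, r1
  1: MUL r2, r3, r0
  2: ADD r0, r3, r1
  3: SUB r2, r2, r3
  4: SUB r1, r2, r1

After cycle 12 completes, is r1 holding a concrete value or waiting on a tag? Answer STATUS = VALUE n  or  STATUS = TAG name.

STATUS = VALUE 15

c1: issue SUB r1<-Add1 | r0:5,r1:Add1,r2:6,r3:4
c2: issue MUL r2<-Mul1 | r0:5,r1:Add1,r2:Mul1,r3:4
c3: issue ADD r0<-Add2 | r0:Add2,r1:Add1,r2:Mul1,r3:4
c4: CDB Add1=1; issue SUB r2<-Add1 | r0:Add2,r1:1,r2:Add1,r3:4
c5: stall | r0:Add2,r1:1,r2:Add1,r3:4
c6: CDB Mul1=20; stall | r0:Add2,r1:1,r2:Add1,r3:4
c7: CDB Add2=5; issue SUB r1<-Add2 | r0:5,r1:Add2,r2:Add1,r3:4
c8: - | r0:5,r1:Add2,r2:Add1,r3:4
c9: CDB Add1=16 | r0:5,r1:Add2,r2:16,r3:4
c10: - | r0:5,r1:Add2,r2:16,r3:4
c11: - | r0:5,r1:Add2,r2:16,r3:4
c12: CDB Add2=15 | r0:5,r1:15,r2:16,r3:4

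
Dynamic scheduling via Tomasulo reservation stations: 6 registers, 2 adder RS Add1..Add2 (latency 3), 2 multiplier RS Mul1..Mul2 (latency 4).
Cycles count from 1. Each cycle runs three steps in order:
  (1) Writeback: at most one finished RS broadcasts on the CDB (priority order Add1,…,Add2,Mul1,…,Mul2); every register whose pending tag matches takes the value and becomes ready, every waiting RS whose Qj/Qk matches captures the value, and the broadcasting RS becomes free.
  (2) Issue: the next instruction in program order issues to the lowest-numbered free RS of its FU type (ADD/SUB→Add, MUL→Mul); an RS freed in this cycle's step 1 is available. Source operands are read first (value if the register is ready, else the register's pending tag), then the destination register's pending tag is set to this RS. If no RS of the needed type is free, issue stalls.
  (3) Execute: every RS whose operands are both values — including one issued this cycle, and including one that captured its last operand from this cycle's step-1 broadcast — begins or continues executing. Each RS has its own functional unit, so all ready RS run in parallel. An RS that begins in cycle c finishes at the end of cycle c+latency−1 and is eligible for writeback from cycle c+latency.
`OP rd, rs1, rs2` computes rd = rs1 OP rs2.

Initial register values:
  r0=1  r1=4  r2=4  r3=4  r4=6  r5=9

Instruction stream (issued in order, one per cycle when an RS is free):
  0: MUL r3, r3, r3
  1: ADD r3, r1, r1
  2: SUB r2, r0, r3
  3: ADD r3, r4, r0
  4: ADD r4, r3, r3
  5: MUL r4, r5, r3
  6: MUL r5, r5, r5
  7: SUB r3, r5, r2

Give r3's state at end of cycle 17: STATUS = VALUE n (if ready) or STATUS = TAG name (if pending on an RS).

cycle 1: issue MUL r3<-Mul1 // r0:1,r1:4,r2:4,r3:Mul1,r4:6,r5:9
cycle 2: issue ADD r3<-Add1 // r0:1,r1:4,r2:4,r3:Add1,r4:6,r5:9
cycle 3: issue SUB r2<-Add2 // r0:1,r1:4,r2:Add2,r3:Add1,r4:6,r5:9
cycle 4: stall // r0:1,r1:4,r2:Add2,r3:Add1,r4:6,r5:9
cycle 5: CDB Add1=8; issue ADD r3<-Add1 // r0:1,r1:4,r2:Add2,r3:Add1,r4:6,r5:9
cycle 6: CDB Mul1=16; stall // r0:1,r1:4,r2:Add2,r3:Add1,r4:6,r5:9
cycle 7: stall // r0:1,r1:4,r2:Add2,r3:Add1,r4:6,r5:9
cycle 8: CDB Add1=7; issue ADD r4<-Add1 // r0:1,r1:4,r2:Add2,r3:7,r4:Add1,r5:9
cycle 9: CDB Add2=-7; issue MUL r4<-Mul1 // r0:1,r1:4,r2:-7,r3:7,r4:Mul1,r5:9
cycle 10: issue MUL r5<-Mul2 // r0:1,r1:4,r2:-7,r3:7,r4:Mul1,r5:Mul2
cycle 11: CDB Add1=14; issue SUB r3<-Add1 // r0:1,r1:4,r2:-7,r3:Add1,r4:Mul1,r5:Mul2
cycle 12: - // r0:1,r1:4,r2:-7,r3:Add1,r4:Mul1,r5:Mul2
cycle 13: CDB Mul1=63 // r0:1,r1:4,r2:-7,r3:Add1,r4:63,r5:Mul2
cycle 14: CDB Mul2=81 // r0:1,r1:4,r2:-7,r3:Add1,r4:63,r5:81
cycle 15: - // r0:1,r1:4,r2:-7,r3:Add1,r4:63,r5:81
cycle 16: - // r0:1,r1:4,r2:-7,r3:Add1,r4:63,r5:81
cycle 17: CDB Add1=88 // r0:1,r1:4,r2:-7,r3:88,r4:63,r5:81

STATUS = VALUE 88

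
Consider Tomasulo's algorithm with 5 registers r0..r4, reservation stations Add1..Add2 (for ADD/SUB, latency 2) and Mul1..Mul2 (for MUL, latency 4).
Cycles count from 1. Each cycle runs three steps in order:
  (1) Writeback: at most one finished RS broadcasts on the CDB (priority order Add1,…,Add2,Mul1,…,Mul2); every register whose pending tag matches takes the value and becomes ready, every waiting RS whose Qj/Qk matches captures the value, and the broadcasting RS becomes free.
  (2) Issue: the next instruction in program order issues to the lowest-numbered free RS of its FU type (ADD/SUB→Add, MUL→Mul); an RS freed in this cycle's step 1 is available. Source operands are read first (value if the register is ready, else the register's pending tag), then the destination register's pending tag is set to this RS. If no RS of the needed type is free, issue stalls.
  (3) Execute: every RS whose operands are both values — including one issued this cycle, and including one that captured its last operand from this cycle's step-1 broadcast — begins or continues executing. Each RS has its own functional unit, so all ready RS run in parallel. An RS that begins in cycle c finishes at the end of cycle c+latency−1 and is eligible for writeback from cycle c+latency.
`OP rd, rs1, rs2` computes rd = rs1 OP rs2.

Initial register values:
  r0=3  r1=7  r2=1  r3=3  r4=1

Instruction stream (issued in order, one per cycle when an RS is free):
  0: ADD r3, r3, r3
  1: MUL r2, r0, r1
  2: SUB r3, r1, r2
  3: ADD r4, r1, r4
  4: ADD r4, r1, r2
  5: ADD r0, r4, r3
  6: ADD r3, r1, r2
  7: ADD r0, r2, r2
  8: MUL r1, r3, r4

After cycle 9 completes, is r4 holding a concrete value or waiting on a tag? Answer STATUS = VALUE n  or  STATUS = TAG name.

STATUS = TAG Add2

  c1: issue ADD r3<-Add1  regs: r0:3,r1:7,r2:1,r3:Add1,r4:1
  c2: issue MUL r2<-Mul1  regs: r0:3,r1:7,r2:Mul1,r3:Add1,r4:1
  c3: CDB Add1=6; issue SUB r3<-Add1  regs: r0:3,r1:7,r2:Mul1,r3:Add1,r4:1
  c4: issue ADD r4<-Add2  regs: r0:3,r1:7,r2:Mul1,r3:Add1,r4:Add2
  c5: stall  regs: r0:3,r1:7,r2:Mul1,r3:Add1,r4:Add2
  c6: CDB Add2=8; issue ADD r4<-Add2  regs: r0:3,r1:7,r2:Mul1,r3:Add1,r4:Add2
  c7: CDB Mul1=21; stall  regs: r0:3,r1:7,r2:21,r3:Add1,r4:Add2
  c8: stall  regs: r0:3,r1:7,r2:21,r3:Add1,r4:Add2
  c9: CDB Add1=-14; issue ADD r0<-Add1  regs: r0:Add1,r1:7,r2:21,r3:-14,r4:Add2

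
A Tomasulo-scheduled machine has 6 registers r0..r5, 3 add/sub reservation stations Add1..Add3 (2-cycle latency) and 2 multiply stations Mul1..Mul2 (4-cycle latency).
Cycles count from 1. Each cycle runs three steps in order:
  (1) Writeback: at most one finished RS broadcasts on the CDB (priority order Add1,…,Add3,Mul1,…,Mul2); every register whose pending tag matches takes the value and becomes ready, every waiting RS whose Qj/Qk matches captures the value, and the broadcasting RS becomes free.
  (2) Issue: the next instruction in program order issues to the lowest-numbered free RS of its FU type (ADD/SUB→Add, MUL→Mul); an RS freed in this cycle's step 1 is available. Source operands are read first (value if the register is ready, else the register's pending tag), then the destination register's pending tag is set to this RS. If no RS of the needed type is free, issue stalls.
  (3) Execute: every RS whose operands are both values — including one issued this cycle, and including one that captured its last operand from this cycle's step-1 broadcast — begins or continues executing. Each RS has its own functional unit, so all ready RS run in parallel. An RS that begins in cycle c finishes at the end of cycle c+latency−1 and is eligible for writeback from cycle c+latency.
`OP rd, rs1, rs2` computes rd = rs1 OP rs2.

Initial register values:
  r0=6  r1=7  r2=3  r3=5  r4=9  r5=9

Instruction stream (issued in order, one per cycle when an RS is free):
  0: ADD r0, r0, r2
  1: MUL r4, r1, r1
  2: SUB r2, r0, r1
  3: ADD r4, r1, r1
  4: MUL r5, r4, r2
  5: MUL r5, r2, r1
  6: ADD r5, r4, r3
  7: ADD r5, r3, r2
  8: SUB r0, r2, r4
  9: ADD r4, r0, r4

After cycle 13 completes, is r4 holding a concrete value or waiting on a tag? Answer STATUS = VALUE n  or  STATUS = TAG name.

STATUS = TAG Add2

cycle 1: issue ADD r0<-Add1 // r0:Add1,r1:7,r2:3,r3:5,r4:9,r5:9
cycle 2: issue MUL r4<-Mul1 // r0:Add1,r1:7,r2:3,r3:5,r4:Mul1,r5:9
cycle 3: CDB Add1=9; issue SUB r2<-Add1 // r0:9,r1:7,r2:Add1,r3:5,r4:Mul1,r5:9
cycle 4: issue ADD r4<-Add2 // r0:9,r1:7,r2:Add1,r3:5,r4:Add2,r5:9
cycle 5: CDB Add1=2; issue MUL r5<-Mul2 // r0:9,r1:7,r2:2,r3:5,r4:Add2,r5:Mul2
cycle 6: CDB Add2=14; stall // r0:9,r1:7,r2:2,r3:5,r4:14,r5:Mul2
cycle 7: CDB Mul1=49; issue MUL r5<-Mul1 // r0:9,r1:7,r2:2,r3:5,r4:14,r5:Mul1
cycle 8: issue ADD r5<-Add1 // r0:9,r1:7,r2:2,r3:5,r4:14,r5:Add1
cycle 9: issue ADD r5<-Add2 // r0:9,r1:7,r2:2,r3:5,r4:14,r5:Add2
cycle 10: CDB Add1=19; issue SUB r0<-Add1 // r0:Add1,r1:7,r2:2,r3:5,r4:14,r5:Add2
cycle 11: CDB Add2=7; issue ADD r4<-Add2 // r0:Add1,r1:7,r2:2,r3:5,r4:Add2,r5:7
cycle 12: CDB Add1=-12 // r0:-12,r1:7,r2:2,r3:5,r4:Add2,r5:7
cycle 13: CDB Mul1=14 // r0:-12,r1:7,r2:2,r3:5,r4:Add2,r5:7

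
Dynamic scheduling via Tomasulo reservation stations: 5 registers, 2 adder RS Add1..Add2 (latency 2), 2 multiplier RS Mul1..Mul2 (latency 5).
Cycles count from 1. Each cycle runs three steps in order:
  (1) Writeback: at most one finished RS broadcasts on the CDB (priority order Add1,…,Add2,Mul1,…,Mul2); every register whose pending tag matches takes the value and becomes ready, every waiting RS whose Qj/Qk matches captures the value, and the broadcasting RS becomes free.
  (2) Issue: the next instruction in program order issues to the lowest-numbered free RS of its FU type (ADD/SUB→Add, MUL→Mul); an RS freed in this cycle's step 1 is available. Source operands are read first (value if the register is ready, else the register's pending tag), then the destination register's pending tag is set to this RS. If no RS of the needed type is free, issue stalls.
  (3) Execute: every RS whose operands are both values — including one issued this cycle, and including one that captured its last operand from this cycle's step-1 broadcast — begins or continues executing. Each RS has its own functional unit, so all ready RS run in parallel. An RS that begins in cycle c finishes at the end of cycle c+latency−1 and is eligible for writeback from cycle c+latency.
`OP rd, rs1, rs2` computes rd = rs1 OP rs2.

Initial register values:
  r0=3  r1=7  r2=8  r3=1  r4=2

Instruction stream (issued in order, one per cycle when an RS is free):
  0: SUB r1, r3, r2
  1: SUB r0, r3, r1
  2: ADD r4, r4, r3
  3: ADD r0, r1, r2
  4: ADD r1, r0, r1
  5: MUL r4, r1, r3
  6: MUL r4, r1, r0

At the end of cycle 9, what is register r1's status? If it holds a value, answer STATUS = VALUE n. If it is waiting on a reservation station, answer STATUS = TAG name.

STATUS = VALUE -6

cycle 1: issue SUB r1<-Add1 // r0:3,r1:Add1,r2:8,r3:1,r4:2
cycle 2: issue SUB r0<-Add2 // r0:Add2,r1:Add1,r2:8,r3:1,r4:2
cycle 3: CDB Add1=-7; issue ADD r4<-Add1 // r0:Add2,r1:-7,r2:8,r3:1,r4:Add1
cycle 4: stall // r0:Add2,r1:-7,r2:8,r3:1,r4:Add1
cycle 5: CDB Add1=3; issue ADD r0<-Add1 // r0:Add1,r1:-7,r2:8,r3:1,r4:3
cycle 6: CDB Add2=8; issue ADD r1<-Add2 // r0:Add1,r1:Add2,r2:8,r3:1,r4:3
cycle 7: CDB Add1=1; issue MUL r4<-Mul1 // r0:1,r1:Add2,r2:8,r3:1,r4:Mul1
cycle 8: issue MUL r4<-Mul2 // r0:1,r1:Add2,r2:8,r3:1,r4:Mul2
cycle 9: CDB Add2=-6 // r0:1,r1:-6,r2:8,r3:1,r4:Mul2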